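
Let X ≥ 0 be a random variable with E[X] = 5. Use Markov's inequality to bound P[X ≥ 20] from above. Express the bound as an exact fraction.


μ = E[X] = 5, a = 20.
Markov: P[X ≥ 20] ≤ μ/a = (5)/20 = 1/4.
Numerically: ≈ 0.25000.
(Since a = 20 > μ = 5.00000, the bound 1/4 is < 1 and informative.)

P[X ≥ 20] ≤ 1/4 ≈ 0.25000.


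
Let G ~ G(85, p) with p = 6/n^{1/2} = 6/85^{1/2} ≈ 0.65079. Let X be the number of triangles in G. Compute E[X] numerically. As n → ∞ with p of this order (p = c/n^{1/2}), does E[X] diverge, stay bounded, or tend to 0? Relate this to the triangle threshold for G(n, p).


Number of potential triangles: C(85, 3) = 98770.
Each occurs with probability p³ ≈ (0.65079)³ ≈ 2.7562929e-01.
By linearity: E[X] = C(85, 3)·p³ ≈ 98770 · 2.7562929e-01 ≈ 27223.90473.
Since α = 1/2 < 1, p = c/n^{1/2} ≫ 1/n is above the triangle threshold p ~ 1/n. Asymptotically E[X] ~ (c³/6)·n^{3(1−α)} = (6³/6)·n^{1.5} → ∞; triangles are abundant w.h.p.

E[X] ≈ 27223.90473; in regime p = Θ(1/n^{1/2}) E[X] diverges (above the triangle threshold p ~ 1/n).


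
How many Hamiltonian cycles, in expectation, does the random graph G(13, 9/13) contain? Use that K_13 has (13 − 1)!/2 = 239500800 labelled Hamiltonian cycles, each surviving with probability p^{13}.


K_13 has (13 − 1)!/2 = 239500800 labelled Hamiltonian cycles.
For each such Hamiltonian cycle H, let X_H = 1 if all 13 edges of H are present in G. Then P[X_H = 1] = p^{13} = (9/13)^{13} = 2541865828329/302875106592253.
By linearity: E[X] = Σ_H E[X_H] = 239500800 · p^{13} = 239500800 · 2541865828329/302875106592253 = 608778899377458163200/302875106592253.
Numerically: E[X] ≈ 2.01e+06.

E[X] = 239500800 · (9/13)^{13} = 608778899377458163200/302875106592253 ≈ 2.01e+06.


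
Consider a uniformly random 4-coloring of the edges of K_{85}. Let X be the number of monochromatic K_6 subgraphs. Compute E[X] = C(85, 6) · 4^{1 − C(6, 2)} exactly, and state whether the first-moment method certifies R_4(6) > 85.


E[X] = C(85, 6) · 4^{1 − 15} = 437353560 · 4^{−14} = 437353560/268435456.
As a reduced fraction: E[X] = 54669195/33554432 ≈ 1.629269.
Is E[X] < 1? NO.
Since E[X] ≥ 1, the first-moment bound is inconclusive at n = 85; it does NOT by itself certify R_4(6) > 85.

E[X] = 54669195/33554432 ≈ 1.629269; E[X] ≥ 1; first-moment method inconclusive here.


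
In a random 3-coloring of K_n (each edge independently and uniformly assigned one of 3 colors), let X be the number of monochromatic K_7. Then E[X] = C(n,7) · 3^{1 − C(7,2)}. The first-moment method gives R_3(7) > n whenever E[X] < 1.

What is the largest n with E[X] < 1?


We need C(n, 7) · 3^{1 − 21} < 1, i.e. C(n, 7) < 3^{21 − 1} = 3486784401.
Check values of n near the boundary:
  n = 76: C(76, 7) = 2186189400; 2186189400 < 3486784401? YES
  n = 77: C(77, 7) = 2404808340; 2404808340 < 3486784401? YES
  n = 78: C(78, 7) = 2641902120; 2641902120 < 3486784401? YES
  n = 79: C(79, 7) = 2898753715; 2898753715 < 3486784401? YES
  n = 80: C(80, 7) = 3176716400; 3176716400 < 3486784401? YES
  n = 81: C(81, 7) = 3477216600; 3477216600 < 3486784401? YES
  n = 82: C(82, 7) = 3801756816; 3801756816 < 3486784401? NO
  n = 83: C(83, 7) = 4151918628; 4151918628 < 3486784401? NO
  n = 84: C(84, 7) = 4529365776; 4529365776 < 3486784401? NO
The largest n with C(n, 7) < 3486784401 is n = 81 (where E[X] = 42928600/43046721 ≈ 0.997256). Hence R_3(7) > 81, i.e. R_3(7) ≥ 82.

Largest n = 81; hence R_3(7) > 81.


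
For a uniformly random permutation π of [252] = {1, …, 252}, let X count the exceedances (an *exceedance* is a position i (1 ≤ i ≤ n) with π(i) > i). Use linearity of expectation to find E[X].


Write X = Σ_{i=1}^{252} X_i, where X_i = 1_{π(i) > i}.
For each fixed i, π(i) is uniform over {1, …, 252} (marginal of a uniform permutation), so P[π(i) > i] = (n − i)/n. Summing: Σ_{i=1}^{252} (n − i)/n = (0 + 1 + … + 251)/252 = 252(252 − 1)/(2·252) = (252 − 1)/2.
Hence E[X] = Σ_{i=1}^{252} (252 − i)/252 = 251/2 ≈ 125.50000.

E[X] = 251/2 = 125.50000.


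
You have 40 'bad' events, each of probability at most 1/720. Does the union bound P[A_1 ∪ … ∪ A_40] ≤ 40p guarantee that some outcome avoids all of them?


Union bound: P[∪_{i=1}^{40} A_i] ≤ Σ_i P[A_i] ≤ 40·p = 40·(1/720) = 1/18.
Numerically: 1/18 ≈ 0.0555556.
Is 1/18 < 1? YES.
Since P[∪ A_i] ≤ 1/18 < 1, the complement has P[∩ A_i^c] ≥ 1 − 1/18 = 17/18 > 0, so some outcome avoids every A_i.

40·p = 1/18 ≈ 0.0555556; existence CERTIFIED by the union bound.


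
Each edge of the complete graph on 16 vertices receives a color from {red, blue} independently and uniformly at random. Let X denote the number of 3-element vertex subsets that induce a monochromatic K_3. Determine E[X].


Let X = Σ_S X_S over the C(16, 3) = 560 subsets S of size 3, where X_S = 1 if the K_3 on S is monochromatic.
For a fixed S, the K_3 on S has C(3, 2) = 3 edges. P[all 3 edges red] = (1/2)^3, and likewise for blue, so P[monochromatic] = 2·(1/2)^3 = 2^{1 − 3} = 1/4.
Summing: E[X] = C(16, 3) · 2^{1 − 3} = 560 · 1/4 = 140.
Numerically: E[X] ≈ 140.00000.

E[X] = C(16,3)·2^(1−C(3,2)) = 140 ≈ 140.00000.


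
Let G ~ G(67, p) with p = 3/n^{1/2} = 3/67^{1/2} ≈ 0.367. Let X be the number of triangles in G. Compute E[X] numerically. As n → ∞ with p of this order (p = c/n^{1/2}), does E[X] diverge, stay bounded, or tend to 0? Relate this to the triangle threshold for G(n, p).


Number of potential triangles: C(67, 3) = 47905.
Each occurs with probability p³ ≈ (0.367)³ ≈ 4.92325e-02.
By linearity: E[X] = C(67, 3)·p³ ≈ 47905 · 4.92325e-02 ≈ 2358.481.
Since α = 1/2 < 1, p = c/n^{1/2} ≫ 1/n is above the triangle threshold p ~ 1/n. Asymptotically E[X] ~ (c³/6)·n^{3(1−α)} = (3³/6)·n^{1.5} → ∞; triangles are abundant w.h.p.

E[X] ≈ 2358.481; in regime p = Θ(1/n^{1/2}) E[X] diverges (above the triangle threshold p ~ 1/n).


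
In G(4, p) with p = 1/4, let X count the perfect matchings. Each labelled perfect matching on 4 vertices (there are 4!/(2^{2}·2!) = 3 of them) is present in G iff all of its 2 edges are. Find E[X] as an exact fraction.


K_4 has 4!/(2^{2}·2!) = 3 labelled perfect matchings.
For each such perfect matching H, let X_H = 1 if all 2 edges of H are present in G. Then P[X_H = 1] = p^{2} = (1/4)^{2} = 1/16.
By linearity: E[X] = Σ_H E[X_H] = 3 · p^{2} = 3 · 1/16 = 3/16.
Numerically: E[X] ≈ 0.188.

E[X] = 3 · (1/4)^{2} = 3/16 ≈ 0.188.


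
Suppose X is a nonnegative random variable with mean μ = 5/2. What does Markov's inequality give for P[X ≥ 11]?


μ = E[X] = 5/2, a = 11.
Markov: P[X ≥ 11] ≤ μ/a = (5/2)/11 = 5/22.
Numerically: ≈ 0.2273.
(Since a = 11 > μ = 2.5000, the bound 5/22 is < 1 and informative.)

P[X ≥ 11] ≤ 5/22 ≈ 0.2273.


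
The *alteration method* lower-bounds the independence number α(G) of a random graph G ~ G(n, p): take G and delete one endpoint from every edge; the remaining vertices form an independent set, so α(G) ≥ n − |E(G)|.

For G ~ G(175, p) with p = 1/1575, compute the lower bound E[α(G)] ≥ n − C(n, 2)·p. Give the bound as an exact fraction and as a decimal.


E[|E(G)|] = C(175, 2)·p = 15225 · (1/1575) = 29/3.
E[α(G)] ≥ n − E[|E(G)|] = 175 − 29/3 = 496/3.
Numerically: ≈ 165.33333.
(This is only a lower bound; the true E[α(G)] may be larger.)

E[α(G)] ≥ 496/3 ≈ 165.33333.


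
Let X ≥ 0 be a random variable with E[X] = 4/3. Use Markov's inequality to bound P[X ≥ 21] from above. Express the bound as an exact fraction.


μ = E[X] = 4/3, a = 21.
Markov: P[X ≥ 21] ≤ μ/a = (4/3)/21 = 4/63.
Numerically: ≈ 0.063492.
(Since a = 21 > μ = 1.333333, the bound 4/63 is < 1 and informative.)

P[X ≥ 21] ≤ 4/63 ≈ 0.063492.


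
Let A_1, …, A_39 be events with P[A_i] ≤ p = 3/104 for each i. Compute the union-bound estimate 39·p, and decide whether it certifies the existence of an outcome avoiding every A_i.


Union bound: P[∪_{i=1}^{39} A_i] ≤ Σ_i P[A_i] ≤ 39·p = 39·(3/104) = 9/8.
Numerically: 9/8 ≈ 1.1250.
Is 9/8 < 1? NO.
Since the bound 9/8 is ≥ 1, the union bound is uninformative here; it does NOT by itself certify existence.

39·p = 9/8 ≈ 1.1250; existence NOT certified by the union bound.


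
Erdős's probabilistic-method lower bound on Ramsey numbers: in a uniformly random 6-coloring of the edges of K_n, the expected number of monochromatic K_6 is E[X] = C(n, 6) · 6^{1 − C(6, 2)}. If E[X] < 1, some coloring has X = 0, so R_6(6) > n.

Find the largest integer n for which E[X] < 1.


We need C(n, 6) · 6^{1 − 15} < 1, i.e. C(n, 6) < 6^{15 − 1} = 78364164096.
Check values of n near the boundary:
  n = 194: C(194, 6) = 68482017072; 68482017072 < 78364164096? YES
  n = 195: C(195, 6) = 70656049360; 70656049360 < 78364164096? YES
  n = 196: C(196, 6) = 72887293024; 72887293024 < 78364164096? YES
  n = 197: C(197, 6) = 75176946208; 75176946208 < 78364164096? YES
  n = 198: C(198, 6) = 77526225777; 77526225777 < 78364164096? YES
  n = 199: C(199, 6) = 79936367511; 79936367511 < 78364164096? NO
  n = 200: C(200, 6) = 82408626300; 82408626300 < 78364164096? NO
The largest n with C(n, 6) < 78364164096 is n = 198 (where E[X] = 25842075259/26121388032 ≈ 0.98931). Hence R_6(6) > 198, i.e. R_6(6) ≥ 199.

Largest n = 198; hence R_6(6) > 198.


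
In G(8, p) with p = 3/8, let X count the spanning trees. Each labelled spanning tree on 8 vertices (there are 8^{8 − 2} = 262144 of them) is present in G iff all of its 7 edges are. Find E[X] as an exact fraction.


K_8 has 8^{8 − 2} = 262144 labelled spanning trees.
For each such spanning tree H, let X_H = 1 if all 7 edges of H are present in G. Then P[X_H = 1] = p^{7} = (3/8)^{7} = 2187/2097152.
By linearity: E[X] = Σ_H E[X_H] = 262144 · p^{7} = 262144 · 2187/2097152 = 2187/8.
Numerically: E[X] ≈ 273.4.

E[X] = 262144 · (3/8)^{7} = 2187/8 ≈ 273.4.


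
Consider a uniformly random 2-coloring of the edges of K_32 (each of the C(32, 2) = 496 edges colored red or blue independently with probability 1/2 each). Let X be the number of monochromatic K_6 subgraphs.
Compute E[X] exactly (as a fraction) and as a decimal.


Let X = Σ_S X_S over the C(32, 6) = 906192 subsets S of size 6, where X_S = 1 if the K_6 on S is monochromatic.
For a fixed S, the K_6 on S has C(6, 2) = 15 edges. P[all 15 edges red] = (1/2)^15, and likewise for blue, so P[monochromatic] = 2·(1/2)^15 = 2^{1 − 15} = 1/16384.
By linearity of expectation: E[X] = C(32, 6) · 2^{1 − 15} = 906192 · 1/16384 = 56637/1024.
Numerically: E[X] ≈ 55.3096.

E[X] = C(32,6)·2^(1−C(6,2)) = 56637/1024 ≈ 55.3096.


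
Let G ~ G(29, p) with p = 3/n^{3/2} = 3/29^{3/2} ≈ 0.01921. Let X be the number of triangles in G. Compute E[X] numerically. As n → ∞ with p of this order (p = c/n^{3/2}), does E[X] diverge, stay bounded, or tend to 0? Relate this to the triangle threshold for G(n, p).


Number of potential triangles: C(29, 3) = 3654.
Each occurs with probability p³ ≈ (0.01921)³ ≈ 7.0888008e-06.
By linearity: E[X] = C(29, 3)·p³ ≈ 3654 · 7.0888008e-06 ≈ 0.02590.
Since α = 3/2 > 1, p = c/n^{3/2} = o(1/n) is below the triangle threshold p ~ 1/n. Asymptotically E[X] ~ (c³/6)·n^{3(1−α)} = (3³/6)·n^{-1.5} → 0, so by Markov's inequality G has no triangles w.h.p.

E[X] ≈ 0.02590; in regime p = Θ(1/n^{3/2}) E[X] tends to 0 (below the triangle threshold p ~ 1/n).


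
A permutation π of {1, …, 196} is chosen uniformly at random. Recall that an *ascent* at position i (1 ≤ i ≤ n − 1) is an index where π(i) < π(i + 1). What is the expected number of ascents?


Write X = Σ X_I over i = 1, …, 195, with X_I the indicator of one ascent.
There are 195 indicators.
For each fixed i, the pair (π(i), π(i+1)) is a uniformly random ordered pair of distinct values from {1, …, 196}; by symmetry P[π(i) < π(i+1)] = 1/2.
By linearity: E[X] = 195 · (1/2) = (196 − 1) · (1/2) = 195/2 ≈ 97.500000.

E[X] = 195/2 = 97.500000.


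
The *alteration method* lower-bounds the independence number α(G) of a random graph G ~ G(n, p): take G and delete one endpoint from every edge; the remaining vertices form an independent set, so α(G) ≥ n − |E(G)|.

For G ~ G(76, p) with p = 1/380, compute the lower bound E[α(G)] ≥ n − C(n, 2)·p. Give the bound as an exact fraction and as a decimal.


E[|E(G)|] = C(76, 2)·p = 2850 · (1/380) = 15/2.
E[α(G)] ≥ n − E[|E(G)|] = 76 − 15/2 = 137/2.
Numerically: ≈ 68.500000.
(This is only a lower bound; the true E[α(G)] may be larger.)

E[α(G)] ≥ 137/2 ≈ 68.500000.


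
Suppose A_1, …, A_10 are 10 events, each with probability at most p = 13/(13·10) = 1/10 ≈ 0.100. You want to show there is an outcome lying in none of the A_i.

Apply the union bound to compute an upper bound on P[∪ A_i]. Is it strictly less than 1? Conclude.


Union bound: P[∪_{i=1}^{10} A_i] ≤ Σ_i P[A_i] ≤ 10·p = 10·(1/10) = 1.
Numerically: 1 ≈ 1.000.
Is 1 < 1? NO.
Since the bound 1 is ≥ 1, the union bound is uninformative here; it does NOT by itself certify existence.

10·p = 1 ≈ 1.000; existence NOT certified by the union bound.


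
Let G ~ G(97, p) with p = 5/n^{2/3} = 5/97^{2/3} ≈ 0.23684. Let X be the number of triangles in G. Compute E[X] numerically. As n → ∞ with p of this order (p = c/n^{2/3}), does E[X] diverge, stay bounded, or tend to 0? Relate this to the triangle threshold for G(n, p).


Number of potential triangles: C(97, 3) = 147440.
Each occurs with probability p³ ≈ (0.23684)³ ≈ 1.32851525e-02.
By linearity: E[X] = C(97, 3)·p³ ≈ 147440 · 1.32851525e-02 ≈ 1958.762887.
Since α = 2/3 < 1, p = c/n^{2/3} ≫ 1/n is above the triangle threshold p ~ 1/n. Asymptotically E[X] ~ (c³/6)·n^{3(1−α)} = (5³/6)·n^{1} → ∞; triangles are abundant w.h.p.

E[X] ≈ 1958.762887; in regime p = Θ(1/n^{2/3}) E[X] diverges (above the triangle threshold p ~ 1/n).


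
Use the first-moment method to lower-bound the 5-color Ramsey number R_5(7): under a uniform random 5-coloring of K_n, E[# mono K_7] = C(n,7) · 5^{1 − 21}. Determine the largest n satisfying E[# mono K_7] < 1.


We need C(n, 7) · 5^{1 − 21} < 1, i.e. C(n, 7) < 5^{21 − 1} = 95367431640625.
Check values of n near the boundary:
  n = 336: C(336, 7) = 90079147136880; 90079147136880 < 95367431640625? YES
  n = 337: C(337, 7) = 91989916924632; 91989916924632 < 95367431640625? YES
  n = 338: C(338, 7) = 93935323022736; 93935323022736 < 95367431640625? YES
  n = 339: C(339, 7) = 95915887062372; 95915887062372 < 95367431640625? NO
The largest n with C(n, 7) < 95367431640625 is n = 338 (where E[X] = 93935323022736/95367431640625 ≈ 0.985). Hence R_5(7) > 338, i.e. R_5(7) ≥ 339.

Largest n = 338; hence R_5(7) > 338.


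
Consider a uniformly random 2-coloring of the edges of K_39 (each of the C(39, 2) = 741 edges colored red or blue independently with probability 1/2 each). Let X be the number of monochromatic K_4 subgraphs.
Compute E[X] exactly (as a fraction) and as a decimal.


Let X = Σ_S X_S over the C(39, 4) = 82251 subsets S of size 4, where X_S = 1 if the K_4 on S is monochromatic.
For a fixed S, the K_4 on S has C(4, 2) = 6 edges. P[all 6 edges red] = (1/2)^6, and likewise for blue, so P[monochromatic] = 2·(1/2)^6 = 2^{1 − 6} = 1/32.
By linearity: E[X] = C(39, 4) · 2^{1 − 6} = 82251 · 1/32 = 82251/32.
Numerically: E[X] ≈ 2570.3438.

E[X] = C(39,4)·2^(1−C(4,2)) = 82251/32 ≈ 2570.3438.


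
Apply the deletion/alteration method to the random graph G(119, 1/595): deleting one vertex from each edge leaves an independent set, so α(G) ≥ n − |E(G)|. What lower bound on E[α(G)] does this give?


E[|E(G)|] = C(119, 2)·p = 7021 · (1/595) = 59/5.
E[α(G)] ≥ n − E[|E(G)|] = 119 − 59/5 = 536/5.
Numerically: ≈ 107.200.
(This is only a lower bound; the true E[α(G)] may be larger.)

E[α(G)] ≥ 536/5 ≈ 107.200.


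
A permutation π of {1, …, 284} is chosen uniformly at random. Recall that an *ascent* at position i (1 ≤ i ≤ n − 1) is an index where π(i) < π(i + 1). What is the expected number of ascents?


Write X = Σ X_I over i = 1, …, 283, with X_I the indicator of one ascent.
There are 283 indicators.
For each fixed i, the pair (π(i), π(i+1)) is a uniformly random ordered pair of distinct values from {1, …, 284}; by symmetry P[π(i) < π(i+1)] = 1/2.
By linearity: E[X] = 283 · (1/2) = (284 − 1) · (1/2) = 283/2 ≈ 141.500000.

E[X] = 283/2 = 141.500000.


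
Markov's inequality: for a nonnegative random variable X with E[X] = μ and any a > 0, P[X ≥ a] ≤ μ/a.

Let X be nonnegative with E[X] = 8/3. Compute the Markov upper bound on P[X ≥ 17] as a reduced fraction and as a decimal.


μ = E[X] = 8/3, a = 17.
Markov: P[X ≥ 17] ≤ μ/a = (8/3)/17 = 8/51.
Numerically: ≈ 0.1569.
(Since a = 17 > μ = 2.6667, the bound 8/51 is < 1 and informative.)

P[X ≥ 17] ≤ 8/51 ≈ 0.1569.


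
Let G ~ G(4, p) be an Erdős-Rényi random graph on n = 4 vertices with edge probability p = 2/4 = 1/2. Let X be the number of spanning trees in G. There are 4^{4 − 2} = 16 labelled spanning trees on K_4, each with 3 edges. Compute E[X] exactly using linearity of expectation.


K_4 has 4^{4 − 2} = 16 labelled spanning trees.
For each such spanning tree H, let X_H = 1 if all 3 edges of H are present in G. Then P[X_H = 1] = p^{3} = (1/2)^{3} = 1/8.
Summing the indicators: E[X] = Σ_H E[X_H] = 16 · p^{3} = 16 · 1/8 = 2.
Numerically: E[X] ≈ 2.

E[X] = 16 · (1/2)^{3} = 2 ≈ 2.


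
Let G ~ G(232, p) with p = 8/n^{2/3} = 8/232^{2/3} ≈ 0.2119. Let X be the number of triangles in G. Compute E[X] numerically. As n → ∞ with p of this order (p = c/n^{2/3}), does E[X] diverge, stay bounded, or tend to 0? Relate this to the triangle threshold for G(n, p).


Number of potential triangles: C(232, 3) = 2054360.
Each occurs with probability p³ ≈ (0.2119)³ ≈ 9.512485e-03.
By linearity: E[X] = C(232, 3)·p³ ≈ 2054360 · 9.512485e-03 ≈ 19542.0690.
Since α = 2/3 < 1, p = c/n^{2/3} ≫ 1/n is above the triangle threshold p ~ 1/n. Asymptotically E[X] ~ (c³/6)·n^{3(1−α)} = (8³/6)·n^{1} → ∞; triangles are abundant w.h.p.

E[X] ≈ 19542.0690; in regime p = Θ(1/n^{2/3}) E[X] diverges (above the triangle threshold p ~ 1/n).


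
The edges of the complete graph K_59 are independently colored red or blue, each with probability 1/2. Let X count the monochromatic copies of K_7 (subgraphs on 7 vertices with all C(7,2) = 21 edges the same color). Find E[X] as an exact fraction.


Let X = Σ_S X_S over the C(59, 7) = 341149446 subsets S of size 7, where X_S = 1 if the K_7 on S is monochromatic.
For a fixed S, the K_7 on S has C(7, 2) = 21 edges. P[all 21 edges red] = (1/2)^21, and likewise for blue, so P[monochromatic] = 2·(1/2)^21 = 2^{1 − 21} = 1/1048576.
By linearity: E[X] = C(59, 7) · 2^{1 − 21} = 341149446 · 1/1048576 = 170574723/524288.
Numerically: E[X] ≈ 325.345.

E[X] = C(59,7)·2^(1−C(7,2)) = 170574723/524288 ≈ 325.345.


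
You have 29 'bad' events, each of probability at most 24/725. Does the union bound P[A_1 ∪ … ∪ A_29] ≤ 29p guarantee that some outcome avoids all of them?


Union bound: P[∪_{i=1}^{29} A_i] ≤ Σ_i P[A_i] ≤ 29·p = 29·(24/725) = 24/25.
Numerically: 24/25 ≈ 0.96000.
Is 24/25 < 1? YES.
Since P[∪ A_i] ≤ 24/25 < 1, the complement has P[∩ A_i^c] ≥ 1 − 24/25 = 1/25 > 0, so some outcome avoids every A_i.

29·p = 24/25 ≈ 0.96000; existence CERTIFIED by the union bound.


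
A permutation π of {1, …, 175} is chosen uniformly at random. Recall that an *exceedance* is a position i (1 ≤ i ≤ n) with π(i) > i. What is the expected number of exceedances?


Write X = Σ_{i=1}^{175} X_i, where X_i = 1_{π(i) > i}.
For each fixed i, π(i) is uniform over {1, …, 175} (marginal of a uniform permutation), so P[π(i) > i] = (n − i)/n. Summing: Σ_{i=1}^{175} (n − i)/n = (0 + 1 + … + 174)/175 = 175(175 − 1)/(2·175) = (175 − 1)/2.
Hence E[X] = Σ_{i=1}^{175} (175 − i)/175 = 87 ≈ 87.00000.

E[X] = 87 = 87.00000.


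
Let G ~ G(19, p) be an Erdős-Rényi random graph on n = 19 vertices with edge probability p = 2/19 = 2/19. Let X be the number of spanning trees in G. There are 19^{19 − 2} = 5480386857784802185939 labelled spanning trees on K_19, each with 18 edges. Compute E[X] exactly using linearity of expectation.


K_19 has 19^{19 − 2} = 5480386857784802185939 labelled spanning trees.
For each such spanning tree H, let X_H = 1 if all 18 edges of H are present in G. Then P[X_H = 1] = p^{18} = (2/19)^{18} = 262144/104127350297911241532841.
Summing the indicators: E[X] = Σ_H E[X_H] = 5480386857784802185939 · p^{18} = 5480386857784802185939 · 262144/104127350297911241532841 = 262144/19.
Numerically: E[X] ≈ 1.38e+04.

E[X] = 5480386857784802185939 · (2/19)^{18} = 262144/19 ≈ 1.38e+04.


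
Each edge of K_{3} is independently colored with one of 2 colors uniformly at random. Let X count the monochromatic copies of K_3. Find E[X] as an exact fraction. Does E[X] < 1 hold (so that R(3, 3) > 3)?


E[X] = C(3, 3) · 2^{1 − 3} = 1 · 2^{−2} = 1/4.
As a reduced fraction: E[X] = 1/4 ≈ 0.250000.
Is E[X] < 1? YES.
Since E[X] < 1, there exists a 2-coloring of K_{3} with no monochromatic K_3; hence R(3, 3) > 3.

E[X] = 1/4 ≈ 0.250000; E[X] < 1, so R(3, 3) > 3.


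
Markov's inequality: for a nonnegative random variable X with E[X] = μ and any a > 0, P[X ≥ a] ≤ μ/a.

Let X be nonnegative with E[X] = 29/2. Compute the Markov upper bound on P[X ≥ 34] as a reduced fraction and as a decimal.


μ = E[X] = 29/2, a = 34.
Markov: P[X ≥ 34] ≤ μ/a = (29/2)/34 = 29/68.
Numerically: ≈ 0.4265.
(Since a = 34 > μ = 14.5000, the bound 29/68 is < 1 and informative.)

P[X ≥ 34] ≤ 29/68 ≈ 0.4265.


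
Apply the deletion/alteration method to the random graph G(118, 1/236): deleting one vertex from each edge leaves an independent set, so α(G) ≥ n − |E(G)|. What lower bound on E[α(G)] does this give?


E[|E(G)|] = C(118, 2)·p = 6903 · (1/236) = 117/4.
E[α(G)] ≥ n − E[|E(G)|] = 118 − 117/4 = 355/4.
Numerically: ≈ 88.7500.
(This is only a lower bound; the true E[α(G)] may be larger.)

E[α(G)] ≥ 355/4 ≈ 88.7500.


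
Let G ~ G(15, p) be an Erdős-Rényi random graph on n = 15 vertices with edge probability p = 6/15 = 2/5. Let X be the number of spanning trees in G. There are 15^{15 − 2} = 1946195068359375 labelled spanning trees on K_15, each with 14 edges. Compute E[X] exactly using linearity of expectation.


K_15 has 15^{15 − 2} = 1946195068359375 labelled spanning trees.
For each such spanning tree H, let X_H = 1 if all 14 edges of H are present in G. Then P[X_H = 1] = p^{14} = (2/5)^{14} = 16384/6103515625.
By linearity of expectation: E[X] = Σ_H E[X_H] = 1946195068359375 · p^{14} = 1946195068359375 · 16384/6103515625 = 26121388032/5.
Numerically: E[X] ≈ 5.22428e+09.

E[X] = 1946195068359375 · (2/5)^{14} = 26121388032/5 ≈ 5.22428e+09.


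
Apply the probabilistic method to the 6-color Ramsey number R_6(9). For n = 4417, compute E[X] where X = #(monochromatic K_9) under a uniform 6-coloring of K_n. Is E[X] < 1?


E[X] = C(4417, 9) · 6^{1 − 36} = 1749208766098544225331185560 · 6^{−35} = 1749208766098544225331185560/1719070799748422591028658176.
As a reduced fraction: E[X] = 218651095762318028166398195/214883849968552823878582272 ≈ 1.018.
Is E[X] < 1? NO.
Since E[X] ≥ 1, the first-moment bound is inconclusive at n = 4417; it does NOT by itself certify R_6(9) > 4417.

E[X] = 218651095762318028166398195/214883849968552823878582272 ≈ 1.018; E[X] ≥ 1; first-moment method inconclusive here.


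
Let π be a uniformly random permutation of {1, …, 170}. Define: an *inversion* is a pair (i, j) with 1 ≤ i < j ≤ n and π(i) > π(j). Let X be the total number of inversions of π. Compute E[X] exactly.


Write X = Σ X_I over the C(170, 2) = 14365 pairs i < j, with X_I the indicator of one inversion.
There are 14365 indicators.
For each fixed pair i < j, the values π(i) and π(j) are two distinct elements of {1, …, 170} in uniformly random order; by symmetry P[π(i) > π(j)] = 1/2.
By linearity: E[X] = 14365 · (1/2) = C(170, 2) · (1/2) = 14365/2 = 14365/2 ≈ 7182.500.

E[X] = 14365/2 = 7182.500.


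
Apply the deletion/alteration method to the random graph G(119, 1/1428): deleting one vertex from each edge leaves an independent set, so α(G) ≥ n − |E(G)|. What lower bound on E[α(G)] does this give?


E[|E(G)|] = C(119, 2)·p = 7021 · (1/1428) = 59/12.
E[α(G)] ≥ n − E[|E(G)|] = 119 − 59/12 = 1369/12.
Numerically: ≈ 114.083.
(This is only a lower bound; the true E[α(G)] may be larger.)

E[α(G)] ≥ 1369/12 ≈ 114.083.


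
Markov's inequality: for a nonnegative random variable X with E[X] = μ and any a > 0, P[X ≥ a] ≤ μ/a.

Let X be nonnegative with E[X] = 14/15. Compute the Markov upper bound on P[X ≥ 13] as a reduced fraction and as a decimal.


μ = E[X] = 14/15, a = 13.
Markov: P[X ≥ 13] ≤ μ/a = (14/15)/13 = 14/195.
Numerically: ≈ 0.072.
(Since a = 13 > μ = 0.933, the bound 14/195 is < 1 and informative.)

P[X ≥ 13] ≤ 14/195 ≈ 0.072.


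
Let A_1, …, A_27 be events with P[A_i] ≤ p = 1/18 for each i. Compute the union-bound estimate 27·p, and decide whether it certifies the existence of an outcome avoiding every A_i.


Union bound: P[∪_{i=1}^{27} A_i] ≤ Σ_i P[A_i] ≤ 27·p = 27·(1/18) = 3/2.
Numerically: 3/2 ≈ 1.500.
Is 3/2 < 1? NO.
Since the bound 3/2 is ≥ 1, the union bound is uninformative here; it does NOT by itself certify existence.

27·p = 3/2 ≈ 1.500; existence NOT certified by the union bound.


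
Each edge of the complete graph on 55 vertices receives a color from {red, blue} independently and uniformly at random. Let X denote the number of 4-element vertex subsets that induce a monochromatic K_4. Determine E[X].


Let X = Σ_S X_S over the C(55, 4) = 341055 subsets S of size 4, where X_S = 1 if the K_4 on S is monochromatic.
For a fixed S, the K_4 on S has C(4, 2) = 6 edges. P[all 6 edges red] = (1/2)^6, and likewise for blue, so P[monochromatic] = 2·(1/2)^6 = 2^{1 − 6} = 1/32.
Summing: E[X] = C(55, 4) · 2^{1 − 6} = 341055 · 1/32 = 341055/32.
Numerically: E[X] ≈ 10657.969.

E[X] = C(55,4)·2^(1−C(4,2)) = 341055/32 ≈ 10657.969.


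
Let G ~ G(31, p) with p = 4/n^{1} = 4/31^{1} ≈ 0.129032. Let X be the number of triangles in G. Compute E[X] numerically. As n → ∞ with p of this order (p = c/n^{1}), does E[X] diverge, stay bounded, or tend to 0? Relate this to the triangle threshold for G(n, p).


Number of potential triangles: C(31, 3) = 4495.
Each occurs with probability p³ ≈ (0.129032)³ ≈ 2.14829982e-03.
By linearity: E[X] = C(31, 3)·p³ ≈ 4495 · 2.14829982e-03 ≈ 9.656608.
Here α = 1, so p = 4/n is exactly at the triangle threshold p ~ 1/n. Asymptotically E[X] → c³/6 = 4³/6 = 32/3 ≈ 10.666667, a bounded constant. In this regime the triangle count is asymptotically Poisson(c³/6).

E[X] ≈ 9.656608; in regime p = Θ(1/n^{1}) E[X] stays bounded (at the triangle threshold p ~ 1/n).


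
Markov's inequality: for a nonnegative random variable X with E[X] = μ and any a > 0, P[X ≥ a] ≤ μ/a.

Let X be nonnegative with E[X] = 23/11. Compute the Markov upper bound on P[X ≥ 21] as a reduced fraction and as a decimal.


μ = E[X] = 23/11, a = 21.
Markov: P[X ≥ 21] ≤ μ/a = (23/11)/21 = 23/231.
Numerically: ≈ 0.100.
(Since a = 21 > μ = 2.091, the bound 23/231 is < 1 and informative.)

P[X ≥ 21] ≤ 23/231 ≈ 0.100.


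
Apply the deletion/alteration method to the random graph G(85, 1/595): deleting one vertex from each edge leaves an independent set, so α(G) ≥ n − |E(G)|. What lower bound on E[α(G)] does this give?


E[|E(G)|] = C(85, 2)·p = 3570 · (1/595) = 6.
E[α(G)] ≥ n − E[|E(G)|] = 85 − 6 = 79.
Numerically: ≈ 79.000000.
(This is only a lower bound; the true E[α(G)] may be larger.)

E[α(G)] ≥ 79 ≈ 79.000000.


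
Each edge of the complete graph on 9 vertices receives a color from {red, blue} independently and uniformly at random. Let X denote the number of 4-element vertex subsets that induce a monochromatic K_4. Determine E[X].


Let X = Σ_S X_S over the C(9, 4) = 126 subsets S of size 4, where X_S = 1 if the K_4 on S is monochromatic.
For a fixed S, the K_4 on S has C(4, 2) = 6 edges. P[all 6 edges red] = (1/2)^6, and likewise for blue, so P[monochromatic] = 2·(1/2)^6 = 2^{1 − 6} = 1/32.
By linearity: E[X] = C(9, 4) · 2^{1 − 6} = 126 · 1/32 = 63/16.
Numerically: E[X] ≈ 3.9375.

E[X] = C(9,4)·2^(1−C(4,2)) = 63/16 ≈ 3.9375.


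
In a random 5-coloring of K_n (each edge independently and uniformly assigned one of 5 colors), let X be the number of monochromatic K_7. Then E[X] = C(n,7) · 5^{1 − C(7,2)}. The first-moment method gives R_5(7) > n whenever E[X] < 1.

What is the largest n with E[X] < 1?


We need C(n, 7) · 5^{1 − 21} < 1, i.e. C(n, 7) < 5^{21 − 1} = 95367431640625.
Check values of n near the boundary:
  n = 337: C(337, 7) = 91989916924632; 91989916924632 < 95367431640625? YES
  n = 338: C(338, 7) = 93935323022736; 93935323022736 < 95367431640625? YES
  n = 339: C(339, 7) = 95915887062372; 95915887062372 < 95367431640625? NO
  n = 340: C(340, 7) = 97932136940560; 97932136940560 < 95367431640625? NO
  n = 341: C(341, 7) = 99984606876440; 99984606876440 < 95367431640625? NO
The largest n with C(n, 7) < 95367431640625 is n = 338 (where E[X] = 93935323022736/95367431640625 ≈ 0.9850). Hence R_5(7) > 338, i.e. R_5(7) ≥ 339.

Largest n = 338; hence R_5(7) > 338.


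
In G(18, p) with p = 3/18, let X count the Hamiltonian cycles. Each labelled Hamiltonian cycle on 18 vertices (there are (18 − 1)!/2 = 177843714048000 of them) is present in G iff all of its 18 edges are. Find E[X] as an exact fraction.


K_18 has (18 − 1)!/2 = 177843714048000 labelled Hamiltonian cycles.
For each such Hamiltonian cycle H, let X_H = 1 if all 18 edges of H are present in G. Then P[X_H = 1] = p^{18} = (1/6)^{18} = 1/101559956668416.
By linearity: E[X] = Σ_H E[X_H] = 177843714048000 · p^{18} = 177843714048000 · 1/101559956668416 = 14889875/8503056.
Numerically: E[X] ≈ 1.751.

E[X] = 177843714048000 · (1/6)^{18} = 14889875/8503056 ≈ 1.751.


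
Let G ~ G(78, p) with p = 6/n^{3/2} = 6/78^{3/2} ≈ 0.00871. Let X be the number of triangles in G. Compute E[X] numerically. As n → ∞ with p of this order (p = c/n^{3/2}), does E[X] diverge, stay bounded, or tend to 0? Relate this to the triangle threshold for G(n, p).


Number of potential triangles: C(78, 3) = 76076.
Each occurs with probability p³ ≈ (0.00871)³ ≈ 6.607361e-07.
By linearity: E[X] = C(78, 3)·p³ ≈ 76076 · 6.607361e-07 ≈ 0.0503.
Since α = 3/2 > 1, p = c/n^{3/2} = o(1/n) is below the triangle threshold p ~ 1/n. Asymptotically E[X] ~ (c³/6)·n^{3(1−α)} = (6³/6)·n^{-1.5} → 0, so by Markov's inequality G has no triangles w.h.p.

E[X] ≈ 0.0503; in regime p = Θ(1/n^{3/2}) E[X] tends to 0 (below the triangle threshold p ~ 1/n).


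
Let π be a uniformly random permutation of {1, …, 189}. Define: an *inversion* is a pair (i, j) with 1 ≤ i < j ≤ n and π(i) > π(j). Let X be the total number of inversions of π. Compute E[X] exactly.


Write X = Σ X_I over the C(189, 2) = 17766 pairs i < j, with X_I the indicator of one inversion.
There are 17766 indicators.
For each fixed pair i < j, the values π(i) and π(j) are two distinct elements of {1, …, 189} in uniformly random order; by symmetry P[π(i) > π(j)] = 1/2.
By linearity: E[X] = 17766 · (1/2) = C(189, 2) · (1/2) = 17766/2 = 8883 ≈ 8883.0000.

E[X] = 8883 = 8883.0000.


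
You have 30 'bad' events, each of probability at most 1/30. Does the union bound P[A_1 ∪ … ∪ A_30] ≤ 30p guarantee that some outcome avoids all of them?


Union bound: P[∪_{i=1}^{30} A_i] ≤ Σ_i P[A_i] ≤ 30·p = 30·(1/30) = 1.
Numerically: 1 ≈ 1.00000.
Is 1 < 1? NO.
Since the bound 1 is ≥ 1, the union bound is uninformative here; it does NOT by itself certify existence.

30·p = 1 ≈ 1.00000; existence NOT certified by the union bound.


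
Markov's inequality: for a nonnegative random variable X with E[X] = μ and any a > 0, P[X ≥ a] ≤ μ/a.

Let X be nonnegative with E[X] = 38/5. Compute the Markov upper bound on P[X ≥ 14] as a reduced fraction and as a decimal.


μ = E[X] = 38/5, a = 14.
Markov: P[X ≥ 14] ≤ μ/a = (38/5)/14 = 19/35.
Numerically: ≈ 0.5429.
(Since a = 14 > μ = 7.6000, the bound 19/35 is < 1 and informative.)

P[X ≥ 14] ≤ 19/35 ≈ 0.5429.


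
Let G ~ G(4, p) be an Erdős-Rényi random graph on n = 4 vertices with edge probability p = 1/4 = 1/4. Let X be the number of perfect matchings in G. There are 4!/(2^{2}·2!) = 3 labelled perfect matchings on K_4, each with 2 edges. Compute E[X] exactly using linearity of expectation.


K_4 has 4!/(2^{2}·2!) = 3 labelled perfect matchings.
For each such perfect matching H, let X_H = 1 if all 2 edges of H are present in G. Then P[X_H = 1] = p^{2} = (1/4)^{2} = 1/16.
By linearity of expectation: E[X] = Σ_H E[X_H] = 3 · p^{2} = 3 · 1/16 = 3/16.
Numerically: E[X] ≈ 0.1875.

E[X] = 3 · (1/4)^{2} = 3/16 ≈ 0.1875.


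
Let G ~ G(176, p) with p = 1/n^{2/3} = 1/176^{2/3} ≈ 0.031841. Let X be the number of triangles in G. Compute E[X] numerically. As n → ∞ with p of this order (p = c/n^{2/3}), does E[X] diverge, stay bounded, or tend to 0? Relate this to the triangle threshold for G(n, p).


Number of potential triangles: C(176, 3) = 893200.
Each occurs with probability p³ ≈ (0.031841)³ ≈ 3.2283058e-05.
By linearity: E[X] = C(176, 3)·p³ ≈ 893200 · 3.2283058e-05 ≈ 28.83523.
Since α = 2/3 < 1, p = c/n^{2/3} ≫ 1/n is above the triangle threshold p ~ 1/n. Asymptotically E[X] ~ (c³/6)·n^{3(1−α)} = (1³/6)·n^{1} → ∞; triangles are abundant w.h.p.

E[X] ≈ 28.83523; in regime p = Θ(1/n^{2/3}) E[X] diverges (above the triangle threshold p ~ 1/n).


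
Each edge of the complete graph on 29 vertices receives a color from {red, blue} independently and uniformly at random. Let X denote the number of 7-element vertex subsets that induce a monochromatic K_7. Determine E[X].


Let X = Σ_S X_S over the C(29, 7) = 1560780 subsets S of size 7, where X_S = 1 if the K_7 on S is monochromatic.
For a fixed S, the K_7 on S has C(7, 2) = 21 edges. P[all 21 edges red] = (1/2)^21, and likewise for blue, so P[monochromatic] = 2·(1/2)^21 = 2^{1 − 21} = 1/1048576.
By linearity of expectation: E[X] = C(29, 7) · 2^{1 − 21} = 1560780 · 1/1048576 = 390195/262144.
Numerically: E[X] ≈ 1.488476.

E[X] = C(29,7)·2^(1−C(7,2)) = 390195/262144 ≈ 1.488476.


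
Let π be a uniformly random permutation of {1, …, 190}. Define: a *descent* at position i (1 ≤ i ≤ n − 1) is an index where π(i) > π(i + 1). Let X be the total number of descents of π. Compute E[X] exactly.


Write X = Σ X_I over i = 1, …, 189, with X_I the indicator of one descent.
There are 189 indicators.
For each fixed i, the pair (π(i), π(i+1)) is a uniformly random ordered pair of distinct values from {1, …, 190}; by symmetry P[π(i) > π(i+1)] = 1/2.
By linearity: E[X] = 189 · (1/2) = (190 − 1) · (1/2) = 189/2 ≈ 94.50000.

E[X] = 189/2 = 94.50000.


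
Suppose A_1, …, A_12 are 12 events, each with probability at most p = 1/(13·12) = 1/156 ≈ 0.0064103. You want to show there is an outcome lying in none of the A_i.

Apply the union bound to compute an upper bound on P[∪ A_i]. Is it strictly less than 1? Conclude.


Union bound: P[∪_{i=1}^{12} A_i] ≤ Σ_i P[A_i] ≤ 12·p = 12·(1/156) = 1/13.
Numerically: 1/13 ≈ 0.0769231.
Is 1/13 < 1? YES.
Since P[∪ A_i] ≤ 1/13 < 1, the complement has P[∩ A_i^c] ≥ 1 − 1/13 = 12/13 > 0, so some outcome avoids every A_i.

12·p = 1/13 ≈ 0.0769231; existence CERTIFIED by the union bound.


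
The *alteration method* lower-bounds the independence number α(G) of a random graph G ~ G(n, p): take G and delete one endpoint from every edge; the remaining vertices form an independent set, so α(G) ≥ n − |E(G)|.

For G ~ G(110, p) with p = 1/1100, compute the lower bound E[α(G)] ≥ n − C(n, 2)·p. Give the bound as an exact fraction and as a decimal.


E[|E(G)|] = C(110, 2)·p = 5995 · (1/1100) = 109/20.
E[α(G)] ≥ n − E[|E(G)|] = 110 − 109/20 = 2091/20.
Numerically: ≈ 104.550.
(This is only a lower bound; the true E[α(G)] may be larger.)

E[α(G)] ≥ 2091/20 ≈ 104.550.


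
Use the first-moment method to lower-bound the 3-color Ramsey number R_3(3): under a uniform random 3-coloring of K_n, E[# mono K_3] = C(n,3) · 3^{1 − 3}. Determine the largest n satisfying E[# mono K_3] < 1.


We need C(n, 3) · 3^{1 − 3} < 1, i.e. C(n, 3) < 3^{3 − 1} = 9.
Check values of n near the boundary:
  n = 3: C(3, 3) = 1; 1 < 9? YES
  n = 4: C(4, 3) = 4; 4 < 9? YES
  n = 5: C(5, 3) = 10; 10 < 9? NO
The largest n with C(n, 3) < 9 is n = 4 (where E[X] = 4/9 ≈ 0.44444). Hence R_3(3) > 4, i.e. R_3(3) ≥ 5.

Largest n = 4; hence R_3(3) > 4.


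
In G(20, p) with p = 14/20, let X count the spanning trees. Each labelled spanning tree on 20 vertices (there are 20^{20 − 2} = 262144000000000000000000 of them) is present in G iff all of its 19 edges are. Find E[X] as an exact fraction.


K_20 has 20^{20 − 2} = 262144000000000000000000 labelled spanning trees.
For each such spanning tree H, let X_H = 1 if all 19 edges of H are present in G. Then P[X_H = 1] = p^{19} = (7/10)^{19} = 11398895185373143/10000000000000000000.
Summing the indicators: E[X] = Σ_H E[X_H] = 262144000000000000000000 · p^{19} = 262144000000000000000000 · 11398895185373143/10000000000000000000 = 1494075989737228599296/5.
Numerically: E[X] ≈ 2.98815e+20.

E[X] = 262144000000000000000000 · (7/10)^{19} = 1494075989737228599296/5 ≈ 2.98815e+20.


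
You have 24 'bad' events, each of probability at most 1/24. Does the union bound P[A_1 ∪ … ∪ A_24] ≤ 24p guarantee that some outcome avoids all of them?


Union bound: P[∪_{i=1}^{24} A_i] ≤ Σ_i P[A_i] ≤ 24·p = 24·(1/24) = 1.
Numerically: 1 ≈ 1.0000.
Is 1 < 1? NO.
Since the bound 1 is ≥ 1, the union bound is uninformative here; it does NOT by itself certify existence.

24·p = 1 ≈ 1.0000; existence NOT certified by the union bound.


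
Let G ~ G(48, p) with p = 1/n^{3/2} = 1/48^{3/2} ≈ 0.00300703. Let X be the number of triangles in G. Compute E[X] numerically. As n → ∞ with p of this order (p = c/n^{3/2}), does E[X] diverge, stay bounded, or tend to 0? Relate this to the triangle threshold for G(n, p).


Number of potential triangles: C(48, 3) = 17296.
Each occurs with probability p³ ≈ (0.00300703)³ ≈ 2.71903271e-08.
By linearity: E[X] = C(48, 3)·p³ ≈ 17296 · 2.71903271e-08 ≈ 0.000470.
Since α = 3/2 > 1, p = c/n^{3/2} = o(1/n) is below the triangle threshold p ~ 1/n. Asymptotically E[X] ~ (c³/6)·n^{3(1−α)} = (1³/6)·n^{-1.5} → 0, so by Markov's inequality G has no triangles w.h.p.

E[X] ≈ 0.000470; in regime p = Θ(1/n^{3/2}) E[X] tends to 0 (below the triangle threshold p ~ 1/n).


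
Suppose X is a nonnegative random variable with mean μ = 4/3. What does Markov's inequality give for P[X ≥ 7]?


μ = E[X] = 4/3, a = 7.
Markov: P[X ≥ 7] ≤ μ/a = (4/3)/7 = 4/21.
Numerically: ≈ 0.190476.
(Since a = 7 > μ = 1.333333, the bound 4/21 is < 1 and informative.)

P[X ≥ 7] ≤ 4/21 ≈ 0.190476.


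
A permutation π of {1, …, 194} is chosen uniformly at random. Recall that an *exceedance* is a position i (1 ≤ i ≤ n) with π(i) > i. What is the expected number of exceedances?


Write X = Σ_{i=1}^{194} X_i, where X_i = 1_{π(i) > i}.
For each fixed i, π(i) is uniform over {1, …, 194} (marginal of a uniform permutation), so P[π(i) > i] = (n − i)/n. Summing: Σ_{i=1}^{194} (n − i)/n = (0 + 1 + … + 193)/194 = 194(194 − 1)/(2·194) = (194 − 1)/2.
Hence E[X] = Σ_{i=1}^{194} (194 − i)/194 = 193/2 ≈ 96.5000.

E[X] = 193/2 = 96.5000.
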